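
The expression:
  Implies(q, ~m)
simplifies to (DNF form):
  ~m | ~q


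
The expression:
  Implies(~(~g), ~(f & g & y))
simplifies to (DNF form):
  ~f | ~g | ~y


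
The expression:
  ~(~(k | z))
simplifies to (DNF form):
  k | z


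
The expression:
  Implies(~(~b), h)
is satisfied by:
  {h: True, b: False}
  {b: False, h: False}
  {b: True, h: True}


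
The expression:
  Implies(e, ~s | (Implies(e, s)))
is always true.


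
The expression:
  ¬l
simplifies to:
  ¬l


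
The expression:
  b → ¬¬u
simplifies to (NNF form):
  u ∨ ¬b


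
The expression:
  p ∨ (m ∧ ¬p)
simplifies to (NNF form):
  m ∨ p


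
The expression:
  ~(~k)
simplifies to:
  k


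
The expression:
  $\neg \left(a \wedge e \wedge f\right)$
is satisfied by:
  {e: False, a: False, f: False}
  {f: True, e: False, a: False}
  {a: True, e: False, f: False}
  {f: True, a: True, e: False}
  {e: True, f: False, a: False}
  {f: True, e: True, a: False}
  {a: True, e: True, f: False}


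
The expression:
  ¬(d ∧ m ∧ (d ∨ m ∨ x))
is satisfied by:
  {m: False, d: False}
  {d: True, m: False}
  {m: True, d: False}


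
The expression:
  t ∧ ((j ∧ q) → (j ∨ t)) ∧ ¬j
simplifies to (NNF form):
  t ∧ ¬j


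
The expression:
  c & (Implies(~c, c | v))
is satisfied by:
  {c: True}


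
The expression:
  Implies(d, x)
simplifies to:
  x | ~d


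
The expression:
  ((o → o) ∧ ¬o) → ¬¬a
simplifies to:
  a ∨ o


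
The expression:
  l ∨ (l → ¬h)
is always true.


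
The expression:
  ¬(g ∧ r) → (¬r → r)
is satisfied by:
  {r: True}


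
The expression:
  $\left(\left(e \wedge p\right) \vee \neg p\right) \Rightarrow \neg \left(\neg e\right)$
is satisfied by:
  {e: True, p: True}
  {e: True, p: False}
  {p: True, e: False}


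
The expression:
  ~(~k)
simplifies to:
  k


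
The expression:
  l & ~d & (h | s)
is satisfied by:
  {h: True, s: True, l: True, d: False}
  {h: True, l: True, d: False, s: False}
  {s: True, l: True, d: False, h: False}


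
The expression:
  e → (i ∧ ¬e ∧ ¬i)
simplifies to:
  ¬e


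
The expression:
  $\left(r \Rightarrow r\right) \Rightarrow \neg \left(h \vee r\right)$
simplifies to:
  $\neg h \wedge \neg r$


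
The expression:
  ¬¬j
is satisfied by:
  {j: True}


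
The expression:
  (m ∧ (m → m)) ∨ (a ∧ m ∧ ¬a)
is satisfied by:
  {m: True}


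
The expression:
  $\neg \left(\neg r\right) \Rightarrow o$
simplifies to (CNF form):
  $o \vee \neg r$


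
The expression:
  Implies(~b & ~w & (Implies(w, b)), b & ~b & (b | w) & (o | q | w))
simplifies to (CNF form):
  b | w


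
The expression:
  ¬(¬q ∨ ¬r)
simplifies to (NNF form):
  q ∧ r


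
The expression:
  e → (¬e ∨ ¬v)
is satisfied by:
  {v: False, e: False}
  {e: True, v: False}
  {v: True, e: False}


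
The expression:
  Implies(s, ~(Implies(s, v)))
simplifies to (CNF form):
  ~s | ~v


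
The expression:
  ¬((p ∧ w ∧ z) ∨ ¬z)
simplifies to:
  z ∧ (¬p ∨ ¬w)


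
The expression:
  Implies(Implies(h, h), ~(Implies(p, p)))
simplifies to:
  False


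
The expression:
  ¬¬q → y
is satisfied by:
  {y: True, q: False}
  {q: False, y: False}
  {q: True, y: True}


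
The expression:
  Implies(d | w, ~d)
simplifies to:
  ~d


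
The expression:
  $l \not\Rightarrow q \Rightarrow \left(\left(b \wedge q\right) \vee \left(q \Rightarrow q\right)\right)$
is always true.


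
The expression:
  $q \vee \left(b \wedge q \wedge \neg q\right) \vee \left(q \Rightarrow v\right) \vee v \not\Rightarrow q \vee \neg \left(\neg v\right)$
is always true.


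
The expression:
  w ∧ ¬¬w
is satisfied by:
  {w: True}


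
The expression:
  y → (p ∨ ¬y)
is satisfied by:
  {p: True, y: False}
  {y: False, p: False}
  {y: True, p: True}


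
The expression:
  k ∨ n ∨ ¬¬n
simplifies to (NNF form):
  k ∨ n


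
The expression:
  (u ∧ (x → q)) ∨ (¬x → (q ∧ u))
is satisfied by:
  {x: True, u: True}
  {x: True, u: False}
  {u: True, x: False}


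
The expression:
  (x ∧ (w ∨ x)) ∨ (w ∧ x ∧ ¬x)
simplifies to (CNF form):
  x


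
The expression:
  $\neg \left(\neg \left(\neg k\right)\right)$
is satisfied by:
  {k: False}


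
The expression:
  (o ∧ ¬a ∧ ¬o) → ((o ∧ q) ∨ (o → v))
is always true.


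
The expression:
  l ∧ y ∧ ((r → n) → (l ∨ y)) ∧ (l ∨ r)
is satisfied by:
  {y: True, l: True}


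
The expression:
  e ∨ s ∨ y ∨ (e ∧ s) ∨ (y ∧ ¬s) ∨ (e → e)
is always true.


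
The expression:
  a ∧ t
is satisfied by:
  {t: True, a: True}


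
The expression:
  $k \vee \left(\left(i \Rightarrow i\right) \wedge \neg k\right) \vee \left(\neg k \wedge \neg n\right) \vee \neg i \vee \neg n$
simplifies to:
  $\text{True}$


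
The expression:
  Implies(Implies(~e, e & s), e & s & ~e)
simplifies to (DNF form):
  ~e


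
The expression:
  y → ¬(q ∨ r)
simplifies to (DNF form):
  (¬q ∧ ¬r) ∨ ¬y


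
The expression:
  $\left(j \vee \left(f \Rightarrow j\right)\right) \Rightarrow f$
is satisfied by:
  {f: True}


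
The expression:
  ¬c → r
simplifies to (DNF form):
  c ∨ r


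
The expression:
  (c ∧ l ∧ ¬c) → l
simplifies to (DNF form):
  True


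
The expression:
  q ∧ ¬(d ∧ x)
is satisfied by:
  {q: True, d: False, x: False}
  {q: True, x: True, d: False}
  {q: True, d: True, x: False}


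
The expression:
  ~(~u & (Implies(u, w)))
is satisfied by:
  {u: True}


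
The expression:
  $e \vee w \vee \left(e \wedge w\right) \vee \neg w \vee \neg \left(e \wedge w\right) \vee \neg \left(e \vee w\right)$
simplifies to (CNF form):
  $\text{True}$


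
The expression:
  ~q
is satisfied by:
  {q: False}


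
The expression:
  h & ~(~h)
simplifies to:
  h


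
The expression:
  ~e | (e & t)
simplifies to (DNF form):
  t | ~e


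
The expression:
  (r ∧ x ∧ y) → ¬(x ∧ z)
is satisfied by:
  {z: False, x: False, y: False, r: False}
  {r: True, z: False, x: False, y: False}
  {y: True, z: False, x: False, r: False}
  {r: True, y: True, z: False, x: False}
  {x: True, r: False, z: False, y: False}
  {r: True, x: True, z: False, y: False}
  {y: True, x: True, r: False, z: False}
  {r: True, y: True, x: True, z: False}
  {z: True, y: False, x: False, r: False}
  {r: True, z: True, y: False, x: False}
  {y: True, z: True, r: False, x: False}
  {r: True, y: True, z: True, x: False}
  {x: True, z: True, y: False, r: False}
  {r: True, x: True, z: True, y: False}
  {y: True, x: True, z: True, r: False}


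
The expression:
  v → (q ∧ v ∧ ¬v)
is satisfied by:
  {v: False}


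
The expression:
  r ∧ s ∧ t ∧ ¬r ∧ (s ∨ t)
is never true.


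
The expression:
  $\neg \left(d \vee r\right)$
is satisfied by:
  {d: False, r: False}


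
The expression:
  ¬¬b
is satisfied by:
  {b: True}


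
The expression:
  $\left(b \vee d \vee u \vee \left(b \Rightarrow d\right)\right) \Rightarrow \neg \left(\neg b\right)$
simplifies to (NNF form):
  $b$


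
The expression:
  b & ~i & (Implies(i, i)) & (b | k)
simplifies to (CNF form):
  b & ~i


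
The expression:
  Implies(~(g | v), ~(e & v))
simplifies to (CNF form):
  True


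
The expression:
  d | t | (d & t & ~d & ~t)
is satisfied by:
  {d: True, t: True}
  {d: True, t: False}
  {t: True, d: False}


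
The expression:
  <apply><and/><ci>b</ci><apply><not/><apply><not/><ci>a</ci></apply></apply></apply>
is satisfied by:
  {a: True, b: True}


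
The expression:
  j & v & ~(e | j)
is never true.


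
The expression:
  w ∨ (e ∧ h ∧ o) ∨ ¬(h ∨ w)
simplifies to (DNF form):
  w ∨ (e ∧ o) ∨ ¬h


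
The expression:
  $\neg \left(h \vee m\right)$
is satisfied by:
  {h: False, m: False}


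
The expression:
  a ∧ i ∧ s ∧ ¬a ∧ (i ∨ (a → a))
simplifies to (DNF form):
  False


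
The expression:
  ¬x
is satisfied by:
  {x: False}


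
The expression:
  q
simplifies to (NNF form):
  q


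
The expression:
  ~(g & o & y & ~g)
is always true.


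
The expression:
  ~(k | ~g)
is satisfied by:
  {g: True, k: False}


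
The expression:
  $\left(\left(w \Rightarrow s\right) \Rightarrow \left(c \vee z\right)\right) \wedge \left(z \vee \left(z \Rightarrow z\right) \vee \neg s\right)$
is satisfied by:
  {z: True, c: True, w: True, s: False}
  {z: True, c: True, w: False, s: False}
  {z: True, c: True, s: True, w: True}
  {z: True, c: True, s: True, w: False}
  {z: True, w: True, s: False, c: False}
  {z: True, w: False, s: False, c: False}
  {z: True, s: True, w: True, c: False}
  {z: True, s: True, w: False, c: False}
  {c: True, w: True, s: False, z: False}
  {c: True, w: False, s: False, z: False}
  {c: True, s: True, w: True, z: False}
  {c: True, s: True, w: False, z: False}
  {w: True, c: False, s: False, z: False}


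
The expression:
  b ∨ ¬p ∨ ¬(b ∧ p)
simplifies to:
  True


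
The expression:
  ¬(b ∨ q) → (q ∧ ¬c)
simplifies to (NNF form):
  b ∨ q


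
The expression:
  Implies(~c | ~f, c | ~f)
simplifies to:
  c | ~f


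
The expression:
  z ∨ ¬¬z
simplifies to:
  z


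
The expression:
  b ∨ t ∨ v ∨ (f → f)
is always true.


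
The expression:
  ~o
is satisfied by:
  {o: False}


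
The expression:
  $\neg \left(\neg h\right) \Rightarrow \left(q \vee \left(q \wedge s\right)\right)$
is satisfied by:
  {q: True, h: False}
  {h: False, q: False}
  {h: True, q: True}


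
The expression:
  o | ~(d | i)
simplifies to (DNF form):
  o | (~d & ~i)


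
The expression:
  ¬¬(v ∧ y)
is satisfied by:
  {y: True, v: True}


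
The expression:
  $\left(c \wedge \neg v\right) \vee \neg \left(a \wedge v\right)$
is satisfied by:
  {v: False, a: False}
  {a: True, v: False}
  {v: True, a: False}


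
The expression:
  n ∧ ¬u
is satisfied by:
  {n: True, u: False}


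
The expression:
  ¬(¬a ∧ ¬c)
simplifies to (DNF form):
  a ∨ c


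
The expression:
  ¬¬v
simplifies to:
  v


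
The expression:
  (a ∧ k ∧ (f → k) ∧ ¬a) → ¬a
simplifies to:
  True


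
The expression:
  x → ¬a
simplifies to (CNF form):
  ¬a ∨ ¬x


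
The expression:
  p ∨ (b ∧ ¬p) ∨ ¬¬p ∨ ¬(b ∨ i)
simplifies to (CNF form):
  b ∨ p ∨ ¬i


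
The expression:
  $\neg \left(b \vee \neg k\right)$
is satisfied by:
  {k: True, b: False}


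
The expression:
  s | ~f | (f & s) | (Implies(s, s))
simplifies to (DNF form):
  True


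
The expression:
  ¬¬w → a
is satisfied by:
  {a: True, w: False}
  {w: False, a: False}
  {w: True, a: True}


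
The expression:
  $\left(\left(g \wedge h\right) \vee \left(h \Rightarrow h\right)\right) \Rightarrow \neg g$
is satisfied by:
  {g: False}


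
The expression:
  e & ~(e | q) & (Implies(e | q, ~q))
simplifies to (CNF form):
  False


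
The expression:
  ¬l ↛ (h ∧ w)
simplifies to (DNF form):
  (¬h ∧ ¬l) ∨ (¬l ∧ ¬w)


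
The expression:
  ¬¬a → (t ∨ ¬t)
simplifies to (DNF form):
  True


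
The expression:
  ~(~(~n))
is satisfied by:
  {n: False}


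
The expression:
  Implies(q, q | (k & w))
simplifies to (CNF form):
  True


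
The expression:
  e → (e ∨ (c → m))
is always true.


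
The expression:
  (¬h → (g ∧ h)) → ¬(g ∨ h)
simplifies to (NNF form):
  ¬h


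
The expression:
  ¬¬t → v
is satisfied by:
  {v: True, t: False}
  {t: False, v: False}
  {t: True, v: True}


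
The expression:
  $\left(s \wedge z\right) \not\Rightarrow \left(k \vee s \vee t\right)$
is never true.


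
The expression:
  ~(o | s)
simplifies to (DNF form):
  ~o & ~s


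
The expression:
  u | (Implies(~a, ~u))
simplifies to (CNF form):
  True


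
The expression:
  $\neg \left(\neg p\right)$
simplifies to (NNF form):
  $p$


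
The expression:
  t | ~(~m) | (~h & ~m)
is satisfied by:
  {t: True, m: True, h: False}
  {t: True, h: False, m: False}
  {m: True, h: False, t: False}
  {m: False, h: False, t: False}
  {t: True, m: True, h: True}
  {t: True, h: True, m: False}
  {m: True, h: True, t: False}


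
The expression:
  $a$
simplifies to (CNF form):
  $a$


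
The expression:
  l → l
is always true.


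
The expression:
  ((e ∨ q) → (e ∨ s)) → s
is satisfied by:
  {q: True, s: True, e: False}
  {s: True, e: False, q: False}
  {q: True, s: True, e: True}
  {s: True, e: True, q: False}
  {q: True, e: False, s: False}


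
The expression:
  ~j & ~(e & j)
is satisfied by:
  {j: False}


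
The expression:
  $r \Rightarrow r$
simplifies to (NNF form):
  $\text{True}$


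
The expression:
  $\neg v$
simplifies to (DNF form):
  $\neg v$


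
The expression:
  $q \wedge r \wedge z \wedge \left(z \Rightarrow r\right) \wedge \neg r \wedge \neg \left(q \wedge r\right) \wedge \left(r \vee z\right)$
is never true.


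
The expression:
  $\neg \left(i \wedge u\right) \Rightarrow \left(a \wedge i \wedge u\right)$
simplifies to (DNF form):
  $i \wedge u$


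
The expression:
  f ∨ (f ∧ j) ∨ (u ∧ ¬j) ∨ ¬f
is always true.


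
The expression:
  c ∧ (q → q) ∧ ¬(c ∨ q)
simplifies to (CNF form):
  False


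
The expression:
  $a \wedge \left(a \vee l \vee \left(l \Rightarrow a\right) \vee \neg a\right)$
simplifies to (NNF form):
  $a$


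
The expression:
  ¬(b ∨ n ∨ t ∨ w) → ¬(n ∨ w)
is always true.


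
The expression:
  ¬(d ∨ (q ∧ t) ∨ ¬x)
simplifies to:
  x ∧ ¬d ∧ (¬q ∨ ¬t)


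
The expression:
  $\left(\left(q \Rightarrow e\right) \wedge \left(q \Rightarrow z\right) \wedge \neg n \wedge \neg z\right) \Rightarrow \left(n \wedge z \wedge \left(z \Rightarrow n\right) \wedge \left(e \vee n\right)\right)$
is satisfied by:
  {n: True, q: True, z: True}
  {n: True, q: True, z: False}
  {n: True, z: True, q: False}
  {n: True, z: False, q: False}
  {q: True, z: True, n: False}
  {q: True, z: False, n: False}
  {z: True, q: False, n: False}


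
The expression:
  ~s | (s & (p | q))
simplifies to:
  p | q | ~s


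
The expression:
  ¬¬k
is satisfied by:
  {k: True}


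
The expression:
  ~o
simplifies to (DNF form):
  ~o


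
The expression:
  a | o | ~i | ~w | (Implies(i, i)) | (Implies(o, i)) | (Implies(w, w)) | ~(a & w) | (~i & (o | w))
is always true.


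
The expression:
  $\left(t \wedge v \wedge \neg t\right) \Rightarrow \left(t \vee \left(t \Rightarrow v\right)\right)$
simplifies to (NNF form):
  $\text{True}$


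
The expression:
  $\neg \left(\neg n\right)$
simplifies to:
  $n$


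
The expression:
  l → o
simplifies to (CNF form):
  o ∨ ¬l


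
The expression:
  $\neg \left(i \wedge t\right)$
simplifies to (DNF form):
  $\neg i \vee \neg t$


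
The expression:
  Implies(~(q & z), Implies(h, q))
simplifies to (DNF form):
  q | ~h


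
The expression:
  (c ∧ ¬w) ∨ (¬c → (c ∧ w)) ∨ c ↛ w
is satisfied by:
  {c: True}


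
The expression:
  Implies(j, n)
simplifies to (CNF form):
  n | ~j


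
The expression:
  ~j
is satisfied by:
  {j: False}


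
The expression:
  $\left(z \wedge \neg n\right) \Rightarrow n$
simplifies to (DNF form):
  $n \vee \neg z$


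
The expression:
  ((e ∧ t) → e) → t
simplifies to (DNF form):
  t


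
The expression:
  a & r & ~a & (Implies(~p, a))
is never true.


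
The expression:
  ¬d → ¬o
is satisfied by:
  {d: True, o: False}
  {o: False, d: False}
  {o: True, d: True}


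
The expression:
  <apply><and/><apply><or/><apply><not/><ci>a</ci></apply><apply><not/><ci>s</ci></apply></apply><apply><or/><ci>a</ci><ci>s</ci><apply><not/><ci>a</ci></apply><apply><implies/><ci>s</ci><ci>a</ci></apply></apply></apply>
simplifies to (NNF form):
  <apply><or/><apply><not/><ci>a</ci></apply><apply><not/><ci>s</ci></apply></apply>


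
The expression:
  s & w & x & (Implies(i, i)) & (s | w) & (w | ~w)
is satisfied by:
  {w: True, x: True, s: True}


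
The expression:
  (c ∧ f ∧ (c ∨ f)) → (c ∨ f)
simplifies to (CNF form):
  True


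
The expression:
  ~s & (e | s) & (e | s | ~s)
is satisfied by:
  {e: True, s: False}


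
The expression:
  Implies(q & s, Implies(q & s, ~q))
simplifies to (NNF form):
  ~q | ~s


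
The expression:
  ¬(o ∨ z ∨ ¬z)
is never true.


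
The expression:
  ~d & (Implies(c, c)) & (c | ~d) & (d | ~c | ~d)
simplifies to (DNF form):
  ~d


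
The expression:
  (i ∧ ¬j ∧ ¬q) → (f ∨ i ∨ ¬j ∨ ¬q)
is always true.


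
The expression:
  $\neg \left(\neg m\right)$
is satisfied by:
  {m: True}


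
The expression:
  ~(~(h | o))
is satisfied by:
  {o: True, h: True}
  {o: True, h: False}
  {h: True, o: False}


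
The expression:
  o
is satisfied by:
  {o: True}


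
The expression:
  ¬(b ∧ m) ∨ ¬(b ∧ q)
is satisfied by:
  {m: False, q: False, b: False}
  {b: True, m: False, q: False}
  {q: True, m: False, b: False}
  {b: True, q: True, m: False}
  {m: True, b: False, q: False}
  {b: True, m: True, q: False}
  {q: True, m: True, b: False}


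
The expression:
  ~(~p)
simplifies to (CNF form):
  p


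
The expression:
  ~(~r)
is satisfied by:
  {r: True}


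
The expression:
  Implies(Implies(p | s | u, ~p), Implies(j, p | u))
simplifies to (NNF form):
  p | u | ~j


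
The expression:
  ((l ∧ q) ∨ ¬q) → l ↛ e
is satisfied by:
  {q: True, e: False, l: False}
  {l: True, e: False, q: True}
  {l: True, e: False, q: False}
  {q: True, e: True, l: False}


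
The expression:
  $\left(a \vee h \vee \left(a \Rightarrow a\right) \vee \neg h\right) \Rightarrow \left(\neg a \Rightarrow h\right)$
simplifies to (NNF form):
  $a \vee h$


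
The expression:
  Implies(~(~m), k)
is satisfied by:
  {k: True, m: False}
  {m: False, k: False}
  {m: True, k: True}


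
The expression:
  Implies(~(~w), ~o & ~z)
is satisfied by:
  {z: False, w: False, o: False}
  {o: True, z: False, w: False}
  {z: True, o: False, w: False}
  {o: True, z: True, w: False}
  {w: True, o: False, z: False}


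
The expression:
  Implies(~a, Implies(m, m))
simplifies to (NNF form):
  True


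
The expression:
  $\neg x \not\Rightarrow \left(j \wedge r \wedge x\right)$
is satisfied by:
  {x: False}


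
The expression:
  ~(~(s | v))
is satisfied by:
  {v: True, s: True}
  {v: True, s: False}
  {s: True, v: False}


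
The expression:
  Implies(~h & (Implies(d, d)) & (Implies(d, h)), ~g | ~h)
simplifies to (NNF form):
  True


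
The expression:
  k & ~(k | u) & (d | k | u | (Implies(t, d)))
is never true.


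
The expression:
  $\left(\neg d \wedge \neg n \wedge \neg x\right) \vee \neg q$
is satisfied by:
  {d: False, x: False, q: False, n: False}
  {n: True, d: False, x: False, q: False}
  {x: True, n: False, d: False, q: False}
  {n: True, x: True, d: False, q: False}
  {d: True, n: False, x: False, q: False}
  {n: True, d: True, x: False, q: False}
  {x: True, d: True, n: False, q: False}
  {n: True, x: True, d: True, q: False}
  {q: True, n: False, d: False, x: False}


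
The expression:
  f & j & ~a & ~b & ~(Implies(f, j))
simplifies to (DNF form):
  False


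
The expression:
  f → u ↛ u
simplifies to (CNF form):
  ¬f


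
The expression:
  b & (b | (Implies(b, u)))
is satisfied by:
  {b: True}


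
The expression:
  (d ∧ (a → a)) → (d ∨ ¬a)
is always true.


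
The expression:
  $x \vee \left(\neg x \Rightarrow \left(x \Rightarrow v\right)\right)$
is always true.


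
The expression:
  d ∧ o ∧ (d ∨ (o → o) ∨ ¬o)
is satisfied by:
  {d: True, o: True}


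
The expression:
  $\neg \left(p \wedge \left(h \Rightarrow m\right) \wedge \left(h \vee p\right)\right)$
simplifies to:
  $\left(h \wedge \neg m\right) \vee \neg p$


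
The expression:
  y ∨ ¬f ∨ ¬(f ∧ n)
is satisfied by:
  {y: True, n: False, f: False}
  {n: False, f: False, y: False}
  {f: True, y: True, n: False}
  {f: True, n: False, y: False}
  {y: True, n: True, f: False}
  {n: True, y: False, f: False}
  {f: True, n: True, y: True}


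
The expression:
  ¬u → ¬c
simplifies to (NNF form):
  u ∨ ¬c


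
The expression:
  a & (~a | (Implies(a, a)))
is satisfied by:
  {a: True}


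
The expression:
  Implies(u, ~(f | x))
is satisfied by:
  {x: False, u: False, f: False}
  {f: True, x: False, u: False}
  {x: True, f: False, u: False}
  {f: True, x: True, u: False}
  {u: True, f: False, x: False}


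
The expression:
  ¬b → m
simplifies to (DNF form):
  b ∨ m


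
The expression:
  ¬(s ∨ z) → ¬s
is always true.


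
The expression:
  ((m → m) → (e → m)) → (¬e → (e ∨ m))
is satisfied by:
  {m: True, e: True}
  {m: True, e: False}
  {e: True, m: False}


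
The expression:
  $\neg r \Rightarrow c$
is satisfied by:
  {r: True, c: True}
  {r: True, c: False}
  {c: True, r: False}


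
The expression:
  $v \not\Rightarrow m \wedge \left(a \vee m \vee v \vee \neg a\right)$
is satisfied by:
  {v: True, m: False}


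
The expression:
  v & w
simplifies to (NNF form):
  v & w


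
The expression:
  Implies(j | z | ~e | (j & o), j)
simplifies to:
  j | (e & ~z)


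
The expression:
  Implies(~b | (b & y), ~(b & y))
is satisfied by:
  {y: False, b: False}
  {b: True, y: False}
  {y: True, b: False}


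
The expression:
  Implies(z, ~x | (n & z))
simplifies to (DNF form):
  n | ~x | ~z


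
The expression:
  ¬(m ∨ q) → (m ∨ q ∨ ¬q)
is always true.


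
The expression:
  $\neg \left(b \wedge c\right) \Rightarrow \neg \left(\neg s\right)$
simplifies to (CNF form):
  $\left(b \vee s\right) \wedge \left(c \vee s\right)$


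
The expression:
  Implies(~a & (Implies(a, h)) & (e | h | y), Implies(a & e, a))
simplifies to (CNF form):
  True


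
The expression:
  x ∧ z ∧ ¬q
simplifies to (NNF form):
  x ∧ z ∧ ¬q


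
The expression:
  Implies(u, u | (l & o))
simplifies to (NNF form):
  True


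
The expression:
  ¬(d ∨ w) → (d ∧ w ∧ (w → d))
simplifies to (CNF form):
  d ∨ w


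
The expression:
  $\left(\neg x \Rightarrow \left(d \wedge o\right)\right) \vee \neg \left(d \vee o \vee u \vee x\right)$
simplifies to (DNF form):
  $x \vee \left(d \wedge o\right) \vee \left(\neg d \wedge \neg o \wedge \neg u\right)$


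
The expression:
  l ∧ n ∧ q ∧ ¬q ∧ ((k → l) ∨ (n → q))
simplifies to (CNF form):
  False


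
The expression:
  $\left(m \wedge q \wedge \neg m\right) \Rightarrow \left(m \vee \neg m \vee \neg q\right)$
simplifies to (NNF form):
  $\text{True}$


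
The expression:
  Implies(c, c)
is always true.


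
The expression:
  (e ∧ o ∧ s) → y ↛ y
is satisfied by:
  {s: False, e: False, o: False}
  {o: True, s: False, e: False}
  {e: True, s: False, o: False}
  {o: True, e: True, s: False}
  {s: True, o: False, e: False}
  {o: True, s: True, e: False}
  {e: True, s: True, o: False}


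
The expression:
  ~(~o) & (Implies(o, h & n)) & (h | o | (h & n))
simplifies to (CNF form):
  h & n & o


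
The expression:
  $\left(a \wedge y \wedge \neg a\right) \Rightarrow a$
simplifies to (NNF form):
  $\text{True}$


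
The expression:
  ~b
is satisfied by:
  {b: False}


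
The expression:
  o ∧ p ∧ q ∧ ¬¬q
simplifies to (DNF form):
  o ∧ p ∧ q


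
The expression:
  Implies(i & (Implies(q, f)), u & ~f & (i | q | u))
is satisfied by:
  {q: True, u: True, i: False, f: False}
  {q: True, u: False, i: False, f: False}
  {u: True, f: False, q: False, i: False}
  {f: False, u: False, q: False, i: False}
  {f: True, q: True, u: True, i: False}
  {f: True, q: True, u: False, i: False}
  {f: True, u: True, q: False, i: False}
  {f: True, u: False, q: False, i: False}
  {i: True, q: True, u: True, f: False}
  {i: True, q: True, u: False, f: False}
  {i: True, u: True, q: False, f: False}


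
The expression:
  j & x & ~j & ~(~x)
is never true.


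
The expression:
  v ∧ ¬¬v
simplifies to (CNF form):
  v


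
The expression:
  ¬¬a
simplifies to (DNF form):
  a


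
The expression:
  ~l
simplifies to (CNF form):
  ~l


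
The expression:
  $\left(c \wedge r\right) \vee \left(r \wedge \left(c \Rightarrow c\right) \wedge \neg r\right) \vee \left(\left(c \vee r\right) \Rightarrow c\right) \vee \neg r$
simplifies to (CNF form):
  $c \vee \neg r$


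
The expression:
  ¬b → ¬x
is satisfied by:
  {b: True, x: False}
  {x: False, b: False}
  {x: True, b: True}


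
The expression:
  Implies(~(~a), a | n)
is always true.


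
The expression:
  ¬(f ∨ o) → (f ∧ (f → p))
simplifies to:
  f ∨ o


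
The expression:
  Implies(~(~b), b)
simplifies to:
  True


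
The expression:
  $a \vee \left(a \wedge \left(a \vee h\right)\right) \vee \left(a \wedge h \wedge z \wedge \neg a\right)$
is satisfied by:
  {a: True}


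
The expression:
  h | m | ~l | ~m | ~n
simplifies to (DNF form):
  True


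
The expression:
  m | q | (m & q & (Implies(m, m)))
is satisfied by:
  {q: True, m: True}
  {q: True, m: False}
  {m: True, q: False}


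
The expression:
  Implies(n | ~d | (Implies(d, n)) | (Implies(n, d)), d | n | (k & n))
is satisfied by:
  {n: True, d: True}
  {n: True, d: False}
  {d: True, n: False}


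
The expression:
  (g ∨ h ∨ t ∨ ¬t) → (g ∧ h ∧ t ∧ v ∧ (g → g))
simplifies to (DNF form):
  g ∧ h ∧ t ∧ v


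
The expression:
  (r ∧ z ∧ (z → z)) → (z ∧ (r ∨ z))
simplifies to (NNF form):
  True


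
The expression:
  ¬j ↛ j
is always true.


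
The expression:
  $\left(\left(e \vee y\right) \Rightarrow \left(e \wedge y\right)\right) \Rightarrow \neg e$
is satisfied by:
  {e: False, y: False}
  {y: True, e: False}
  {e: True, y: False}


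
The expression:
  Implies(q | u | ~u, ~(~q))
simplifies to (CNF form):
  q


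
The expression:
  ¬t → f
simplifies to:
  f ∨ t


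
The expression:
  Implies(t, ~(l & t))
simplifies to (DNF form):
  ~l | ~t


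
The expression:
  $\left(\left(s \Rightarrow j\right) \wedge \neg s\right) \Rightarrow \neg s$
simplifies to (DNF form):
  $\text{True}$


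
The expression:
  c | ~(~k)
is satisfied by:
  {k: True, c: True}
  {k: True, c: False}
  {c: True, k: False}


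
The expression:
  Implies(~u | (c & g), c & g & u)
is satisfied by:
  {u: True}


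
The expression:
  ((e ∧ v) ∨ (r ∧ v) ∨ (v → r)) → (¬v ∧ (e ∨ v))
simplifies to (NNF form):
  (e ∨ v) ∧ (e ∨ ¬r) ∧ (¬e ∨ ¬v)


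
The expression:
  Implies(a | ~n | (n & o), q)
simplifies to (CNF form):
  (n | q) & (q | ~a) & (q | ~o)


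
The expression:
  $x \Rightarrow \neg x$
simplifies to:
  $\neg x$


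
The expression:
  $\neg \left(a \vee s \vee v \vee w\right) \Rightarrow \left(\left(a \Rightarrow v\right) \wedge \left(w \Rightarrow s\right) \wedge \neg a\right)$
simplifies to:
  $\text{True}$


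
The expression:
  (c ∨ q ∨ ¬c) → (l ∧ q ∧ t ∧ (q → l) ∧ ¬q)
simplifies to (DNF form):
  False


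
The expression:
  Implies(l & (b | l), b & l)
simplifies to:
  b | ~l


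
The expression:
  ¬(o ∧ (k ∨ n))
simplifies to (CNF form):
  (¬k ∨ ¬o) ∧ (¬n ∨ ¬o)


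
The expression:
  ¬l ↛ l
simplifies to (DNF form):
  True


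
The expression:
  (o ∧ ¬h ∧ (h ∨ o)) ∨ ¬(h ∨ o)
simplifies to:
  ¬h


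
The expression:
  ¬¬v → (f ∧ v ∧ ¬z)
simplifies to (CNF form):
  (f ∨ ¬v) ∧ (¬v ∨ ¬z)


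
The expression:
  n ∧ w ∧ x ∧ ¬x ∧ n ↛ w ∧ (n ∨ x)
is never true.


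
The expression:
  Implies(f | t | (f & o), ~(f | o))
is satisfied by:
  {o: False, f: False, t: False}
  {t: True, o: False, f: False}
  {o: True, t: False, f: False}


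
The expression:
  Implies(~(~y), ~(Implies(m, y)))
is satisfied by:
  {y: False}


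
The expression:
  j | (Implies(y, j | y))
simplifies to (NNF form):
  True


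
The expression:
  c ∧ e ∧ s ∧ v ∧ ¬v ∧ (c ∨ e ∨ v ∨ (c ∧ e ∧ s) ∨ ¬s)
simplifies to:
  False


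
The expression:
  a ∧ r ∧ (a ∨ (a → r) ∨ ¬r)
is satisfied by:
  {r: True, a: True}


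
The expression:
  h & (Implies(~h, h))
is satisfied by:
  {h: True}


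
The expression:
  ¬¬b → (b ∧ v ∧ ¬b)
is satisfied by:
  {b: False}


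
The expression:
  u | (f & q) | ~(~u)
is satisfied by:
  {u: True, f: True, q: True}
  {u: True, f: True, q: False}
  {u: True, q: True, f: False}
  {u: True, q: False, f: False}
  {f: True, q: True, u: False}


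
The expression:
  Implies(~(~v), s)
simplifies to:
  s | ~v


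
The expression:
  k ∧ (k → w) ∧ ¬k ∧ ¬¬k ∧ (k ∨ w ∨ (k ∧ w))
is never true.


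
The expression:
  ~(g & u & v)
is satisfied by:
  {g: False, v: False, u: False}
  {u: True, g: False, v: False}
  {v: True, g: False, u: False}
  {u: True, v: True, g: False}
  {g: True, u: False, v: False}
  {u: True, g: True, v: False}
  {v: True, g: True, u: False}


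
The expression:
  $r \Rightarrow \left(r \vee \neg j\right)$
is always true.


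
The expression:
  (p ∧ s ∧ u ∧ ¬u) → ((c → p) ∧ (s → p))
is always true.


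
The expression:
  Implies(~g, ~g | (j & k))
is always true.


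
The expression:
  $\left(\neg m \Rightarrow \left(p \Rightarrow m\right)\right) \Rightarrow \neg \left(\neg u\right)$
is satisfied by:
  {u: True, p: True, m: False}
  {u: True, m: False, p: False}
  {u: True, p: True, m: True}
  {u: True, m: True, p: False}
  {p: True, m: False, u: False}


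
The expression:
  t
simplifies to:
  t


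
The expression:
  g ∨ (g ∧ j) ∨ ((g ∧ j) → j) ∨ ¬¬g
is always true.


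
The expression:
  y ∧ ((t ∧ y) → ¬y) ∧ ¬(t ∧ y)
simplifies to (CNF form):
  y ∧ ¬t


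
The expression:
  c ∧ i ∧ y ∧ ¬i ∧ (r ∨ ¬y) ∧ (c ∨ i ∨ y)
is never true.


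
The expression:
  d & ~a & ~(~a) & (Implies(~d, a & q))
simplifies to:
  False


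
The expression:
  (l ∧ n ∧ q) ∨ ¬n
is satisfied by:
  {q: True, l: True, n: False}
  {q: True, l: False, n: False}
  {l: True, q: False, n: False}
  {q: False, l: False, n: False}
  {n: True, q: True, l: True}


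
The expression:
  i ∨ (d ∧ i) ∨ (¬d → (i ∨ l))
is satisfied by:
  {i: True, d: True, l: True}
  {i: True, d: True, l: False}
  {i: True, l: True, d: False}
  {i: True, l: False, d: False}
  {d: True, l: True, i: False}
  {d: True, l: False, i: False}
  {l: True, d: False, i: False}


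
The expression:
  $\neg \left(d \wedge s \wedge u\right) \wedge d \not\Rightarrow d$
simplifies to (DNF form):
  $\text{False}$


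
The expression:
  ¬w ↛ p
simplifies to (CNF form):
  ¬p ∧ ¬w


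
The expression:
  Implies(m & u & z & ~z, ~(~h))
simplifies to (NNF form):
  True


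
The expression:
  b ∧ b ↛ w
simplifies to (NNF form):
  b ∧ ¬w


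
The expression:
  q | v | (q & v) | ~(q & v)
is always true.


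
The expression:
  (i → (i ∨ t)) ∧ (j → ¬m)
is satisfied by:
  {m: False, j: False}
  {j: True, m: False}
  {m: True, j: False}


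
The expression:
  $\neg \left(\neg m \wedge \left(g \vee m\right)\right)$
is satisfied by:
  {m: True, g: False}
  {g: False, m: False}
  {g: True, m: True}


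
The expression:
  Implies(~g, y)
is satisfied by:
  {y: True, g: True}
  {y: True, g: False}
  {g: True, y: False}


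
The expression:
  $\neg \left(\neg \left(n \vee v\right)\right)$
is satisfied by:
  {n: True, v: True}
  {n: True, v: False}
  {v: True, n: False}


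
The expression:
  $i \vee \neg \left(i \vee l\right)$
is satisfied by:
  {i: True, l: False}
  {l: False, i: False}
  {l: True, i: True}


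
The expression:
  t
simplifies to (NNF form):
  t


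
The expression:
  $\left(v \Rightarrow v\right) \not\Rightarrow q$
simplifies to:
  $\neg q$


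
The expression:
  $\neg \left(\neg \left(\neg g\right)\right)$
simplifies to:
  $\neg g$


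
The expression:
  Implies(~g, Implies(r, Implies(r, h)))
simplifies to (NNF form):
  g | h | ~r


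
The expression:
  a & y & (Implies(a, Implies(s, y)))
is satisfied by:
  {a: True, y: True}


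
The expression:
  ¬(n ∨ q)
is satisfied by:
  {n: False, q: False}


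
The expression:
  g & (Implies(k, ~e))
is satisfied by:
  {g: True, k: False, e: False}
  {e: True, g: True, k: False}
  {k: True, g: True, e: False}


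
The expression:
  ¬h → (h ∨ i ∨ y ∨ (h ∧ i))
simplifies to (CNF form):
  h ∨ i ∨ y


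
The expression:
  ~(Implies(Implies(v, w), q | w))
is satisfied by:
  {q: False, v: False, w: False}


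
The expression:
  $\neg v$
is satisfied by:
  {v: False}


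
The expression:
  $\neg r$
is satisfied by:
  {r: False}


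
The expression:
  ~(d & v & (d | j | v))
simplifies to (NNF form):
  ~d | ~v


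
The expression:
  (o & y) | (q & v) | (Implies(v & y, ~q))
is always true.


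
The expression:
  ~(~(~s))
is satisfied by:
  {s: False}


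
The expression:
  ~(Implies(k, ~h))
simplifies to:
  h & k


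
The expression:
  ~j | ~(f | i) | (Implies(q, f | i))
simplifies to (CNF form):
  True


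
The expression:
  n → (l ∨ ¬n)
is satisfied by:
  {l: True, n: False}
  {n: False, l: False}
  {n: True, l: True}


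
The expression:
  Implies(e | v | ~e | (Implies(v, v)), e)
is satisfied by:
  {e: True}


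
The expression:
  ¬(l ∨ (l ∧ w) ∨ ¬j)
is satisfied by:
  {j: True, l: False}


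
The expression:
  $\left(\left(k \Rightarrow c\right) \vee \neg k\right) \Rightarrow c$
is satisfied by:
  {k: True, c: True}
  {k: True, c: False}
  {c: True, k: False}


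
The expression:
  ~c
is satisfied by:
  {c: False}


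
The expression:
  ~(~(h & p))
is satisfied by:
  {h: True, p: True}


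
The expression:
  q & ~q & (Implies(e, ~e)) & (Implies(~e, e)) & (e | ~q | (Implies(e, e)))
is never true.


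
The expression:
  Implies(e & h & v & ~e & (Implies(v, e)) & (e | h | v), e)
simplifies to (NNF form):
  True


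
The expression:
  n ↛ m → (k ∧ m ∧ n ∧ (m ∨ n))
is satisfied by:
  {m: True, n: False}
  {n: False, m: False}
  {n: True, m: True}


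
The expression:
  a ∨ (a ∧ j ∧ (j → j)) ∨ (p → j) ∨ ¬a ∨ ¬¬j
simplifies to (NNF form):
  True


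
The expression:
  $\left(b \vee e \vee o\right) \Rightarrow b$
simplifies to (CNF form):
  $\left(b \vee \neg e\right) \wedge \left(b \vee \neg o\right)$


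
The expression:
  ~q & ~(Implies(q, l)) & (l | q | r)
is never true.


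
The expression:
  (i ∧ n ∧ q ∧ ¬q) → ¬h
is always true.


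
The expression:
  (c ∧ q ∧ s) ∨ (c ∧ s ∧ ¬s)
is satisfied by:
  {c: True, s: True, q: True}


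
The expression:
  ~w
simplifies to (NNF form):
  ~w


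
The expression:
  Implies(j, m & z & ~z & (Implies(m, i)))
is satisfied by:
  {j: False}


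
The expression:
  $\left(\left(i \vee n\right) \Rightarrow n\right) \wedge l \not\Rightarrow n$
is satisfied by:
  {l: True, i: False, n: False}


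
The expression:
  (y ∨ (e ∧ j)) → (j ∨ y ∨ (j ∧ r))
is always true.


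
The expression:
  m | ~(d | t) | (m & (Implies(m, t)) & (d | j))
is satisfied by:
  {m: True, t: False, d: False}
  {d: True, m: True, t: False}
  {m: True, t: True, d: False}
  {d: True, m: True, t: True}
  {d: False, t: False, m: False}


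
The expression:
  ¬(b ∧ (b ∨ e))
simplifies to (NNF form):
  ¬b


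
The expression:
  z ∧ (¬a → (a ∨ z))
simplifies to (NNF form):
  z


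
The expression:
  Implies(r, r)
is always true.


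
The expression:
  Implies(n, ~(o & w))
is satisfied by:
  {w: False, o: False, n: False}
  {n: True, w: False, o: False}
  {o: True, w: False, n: False}
  {n: True, o: True, w: False}
  {w: True, n: False, o: False}
  {n: True, w: True, o: False}
  {o: True, w: True, n: False}


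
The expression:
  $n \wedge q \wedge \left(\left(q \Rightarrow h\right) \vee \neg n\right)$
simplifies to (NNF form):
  $h \wedge n \wedge q$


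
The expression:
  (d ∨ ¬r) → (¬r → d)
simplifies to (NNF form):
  d ∨ r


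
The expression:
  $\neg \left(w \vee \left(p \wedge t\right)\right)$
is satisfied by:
  {p: False, w: False, t: False}
  {t: True, p: False, w: False}
  {p: True, t: False, w: False}


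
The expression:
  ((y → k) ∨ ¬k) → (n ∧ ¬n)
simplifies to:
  False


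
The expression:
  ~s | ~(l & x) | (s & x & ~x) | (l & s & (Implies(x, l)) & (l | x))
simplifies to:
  True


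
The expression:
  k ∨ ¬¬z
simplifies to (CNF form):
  k ∨ z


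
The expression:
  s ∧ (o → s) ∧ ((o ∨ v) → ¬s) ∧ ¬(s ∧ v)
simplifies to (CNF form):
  s ∧ ¬o ∧ ¬v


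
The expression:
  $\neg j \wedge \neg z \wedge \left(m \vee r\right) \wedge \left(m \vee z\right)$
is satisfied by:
  {m: True, j: False, z: False}


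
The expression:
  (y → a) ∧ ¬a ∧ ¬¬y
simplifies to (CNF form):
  False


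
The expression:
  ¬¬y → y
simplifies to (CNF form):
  True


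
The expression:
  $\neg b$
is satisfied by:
  {b: False}


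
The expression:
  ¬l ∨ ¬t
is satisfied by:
  {l: False, t: False}
  {t: True, l: False}
  {l: True, t: False}


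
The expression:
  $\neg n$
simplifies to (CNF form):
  $\neg n$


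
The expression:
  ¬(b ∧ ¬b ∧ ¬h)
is always true.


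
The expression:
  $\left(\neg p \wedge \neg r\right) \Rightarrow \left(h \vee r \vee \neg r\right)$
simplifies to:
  $\text{True}$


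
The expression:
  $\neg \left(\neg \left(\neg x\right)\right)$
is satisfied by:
  {x: False}


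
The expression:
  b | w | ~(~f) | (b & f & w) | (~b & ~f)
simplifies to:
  True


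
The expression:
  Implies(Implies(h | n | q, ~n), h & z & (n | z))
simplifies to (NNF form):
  n | (h & z)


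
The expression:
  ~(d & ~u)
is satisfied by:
  {u: True, d: False}
  {d: False, u: False}
  {d: True, u: True}


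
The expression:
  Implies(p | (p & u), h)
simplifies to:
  h | ~p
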